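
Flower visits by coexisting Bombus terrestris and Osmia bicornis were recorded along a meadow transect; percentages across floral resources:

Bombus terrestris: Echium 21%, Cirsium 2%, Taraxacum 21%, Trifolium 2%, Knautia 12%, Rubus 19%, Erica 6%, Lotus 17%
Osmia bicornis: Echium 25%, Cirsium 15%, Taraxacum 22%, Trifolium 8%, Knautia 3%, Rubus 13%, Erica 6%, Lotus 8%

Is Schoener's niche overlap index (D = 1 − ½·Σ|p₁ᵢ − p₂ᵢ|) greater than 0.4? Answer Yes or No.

Convert percentages to proportions (divide by 100).
Σ|p₁ᵢ − p₂ᵢ| = 0.04 + 0.13 + 0.01 + 0.06 + 0.09 + 0.06 + 0.00 + 0.09 = 0.48
D = 1 − ½ × 0.48 = 1 − 0.240 = 0.7600
D = 0.7600 > 0.4 → Yes.

Yes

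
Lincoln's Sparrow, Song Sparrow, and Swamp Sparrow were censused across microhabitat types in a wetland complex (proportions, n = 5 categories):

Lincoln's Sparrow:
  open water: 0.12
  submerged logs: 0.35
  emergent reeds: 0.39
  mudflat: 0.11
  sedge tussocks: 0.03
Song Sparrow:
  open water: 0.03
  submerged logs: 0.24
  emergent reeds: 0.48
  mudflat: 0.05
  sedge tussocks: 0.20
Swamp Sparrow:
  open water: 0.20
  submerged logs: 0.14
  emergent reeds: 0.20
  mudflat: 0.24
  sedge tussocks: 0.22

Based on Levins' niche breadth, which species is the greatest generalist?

Σp_Lincᵢ² = 0.12² + 0.35² + 0.39² + 0.11² + 0.03² = 0.0144 + 0.1225 + 0.1521 + 0.0121 + 0.0009 = 0.3020
B_Linc = 1 / 0.3020 = 3.3113
Σp_Songᵢ² = 0.03² + 0.24² + 0.48² + 0.05² + 0.20² = 0.0009 + 0.0576 + 0.2304 + 0.0025 + 0.0400 = 0.3314
B_Song = 1 / 0.3314 = 3.0175
Σp_Swamᵢ² = 0.20² + 0.14² + 0.20² + 0.24² + 0.22² = 0.0400 + 0.0196 + 0.0400 + 0.0576 + 0.0484 = 0.2056
B_Swam = 1 / 0.2056 = 4.8638
Highest B → broadest niche (most generalist): Swamp Sparrow (B = 4.86).

Swamp Sparrow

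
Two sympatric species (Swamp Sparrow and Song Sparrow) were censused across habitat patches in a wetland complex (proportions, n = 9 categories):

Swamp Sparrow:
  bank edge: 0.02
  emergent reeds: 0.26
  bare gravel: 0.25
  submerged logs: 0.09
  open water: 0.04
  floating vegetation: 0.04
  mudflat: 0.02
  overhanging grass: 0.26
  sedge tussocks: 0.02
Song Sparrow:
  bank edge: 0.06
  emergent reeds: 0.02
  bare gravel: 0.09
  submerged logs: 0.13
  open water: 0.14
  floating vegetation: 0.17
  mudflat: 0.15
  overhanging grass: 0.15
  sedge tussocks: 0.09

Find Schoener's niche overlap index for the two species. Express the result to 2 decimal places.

0.49

Σ|p₁ᵢ − p₂ᵢ| = 0.04 + 0.24 + 0.16 + 0.04 + 0.10 + 0.13 + 0.13 + 0.11 + 0.07 = 1.02
D = 1 − ½ × 1.02 = 1 − 0.510 = 0.4900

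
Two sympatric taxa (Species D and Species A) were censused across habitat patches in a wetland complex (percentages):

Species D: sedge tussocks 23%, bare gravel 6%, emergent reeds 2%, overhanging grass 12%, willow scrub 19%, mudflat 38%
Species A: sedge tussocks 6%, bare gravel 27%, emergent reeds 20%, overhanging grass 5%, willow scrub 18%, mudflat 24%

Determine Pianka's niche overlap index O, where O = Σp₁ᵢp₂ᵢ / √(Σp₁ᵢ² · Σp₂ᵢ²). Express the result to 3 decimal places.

Convert percentages to proportions (divide by 100).
Σ p₁ᵢp₂ᵢ = 0.0138 + 0.0162 + 0.0040 + 0.0060 + 0.0342 + 0.0912 = 0.1654
Σp_1ᵢ² = 0.23² + 0.06² + 0.02² + 0.12² + 0.19² + 0.38² = 0.0529 + 0.0036 + 0.0004 + 0.0144 + 0.0361 + 0.1444 = 0.2518
Σp_2ᵢ² = 0.06² + 0.27² + 0.20² + 0.05² + 0.18² + 0.24² = 0.0036 + 0.0729 + 0.0400 + 0.0025 + 0.0324 + 0.0576 = 0.2090
O = 0.1654 / √(0.2518 × 0.2090) = 0.1654 / 0.229404 = 0.72100

0.721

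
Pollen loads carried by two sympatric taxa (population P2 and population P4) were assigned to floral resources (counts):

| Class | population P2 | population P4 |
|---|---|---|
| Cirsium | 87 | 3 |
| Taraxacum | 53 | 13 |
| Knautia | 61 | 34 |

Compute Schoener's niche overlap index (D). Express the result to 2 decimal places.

0.62

Proportions for population P2 (n=201): 87/201=0.4328, 53/201=0.2637, 61/201=0.3035
Proportions for population P4 (n=50): 3/50=0.0600, 13/50=0.2600, 34/50=0.6800
Σ|p₁ᵢ − p₂ᵢ| = 0.3728 + 0.0037 + 0.3765 = 0.7530
D = 1 − ½ × 0.7530 = 1 − 0.37650 = 0.62350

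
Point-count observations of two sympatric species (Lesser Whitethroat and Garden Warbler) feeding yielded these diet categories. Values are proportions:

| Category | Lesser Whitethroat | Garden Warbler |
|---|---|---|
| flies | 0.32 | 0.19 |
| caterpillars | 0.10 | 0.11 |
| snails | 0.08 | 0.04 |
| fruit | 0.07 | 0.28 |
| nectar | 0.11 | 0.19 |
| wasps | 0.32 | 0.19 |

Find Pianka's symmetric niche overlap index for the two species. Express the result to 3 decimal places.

Σ p₁ᵢp₂ᵢ = 0.0608 + 0.0110 + 0.0032 + 0.0196 + 0.0209 + 0.0608 = 0.1763
Σp_1ᵢ² = 0.32² + 0.10² + 0.08² + 0.07² + 0.11² + 0.32² = 0.1024 + 0.0100 + 0.0064 + 0.0049 + 0.0121 + 0.1024 = 0.2382
Σp_2ᵢ² = 0.19² + 0.11² + 0.04² + 0.28² + 0.19² + 0.19² = 0.0361 + 0.0121 + 0.0016 + 0.0784 + 0.0361 + 0.0361 = 0.2004
O = 0.1763 / √(0.2382 × 0.2004) = 0.1763 / 0.218484 = 0.80692

0.807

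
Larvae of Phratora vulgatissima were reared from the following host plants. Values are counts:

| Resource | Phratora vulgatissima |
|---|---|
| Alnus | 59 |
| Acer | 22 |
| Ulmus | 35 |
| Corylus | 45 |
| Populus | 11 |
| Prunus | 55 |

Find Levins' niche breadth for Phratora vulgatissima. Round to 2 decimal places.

4.97

Proportions for Phratora vulgatissima (n=227): 59/227=0.2599, 22/227=0.0969, 35/227=0.1542, 45/227=0.1982, 11/227=0.0485, 55/227=0.2423
Σpᵢ² = 0.2599² + 0.0969² + 0.1542² + 0.1982² + 0.0485² + 0.2423² = 0.067548 + 0.009390 + 0.023778 + 0.039283 + 0.002352 + 0.058709 = 0.201060
B = 1 / 0.201060 = 4.9736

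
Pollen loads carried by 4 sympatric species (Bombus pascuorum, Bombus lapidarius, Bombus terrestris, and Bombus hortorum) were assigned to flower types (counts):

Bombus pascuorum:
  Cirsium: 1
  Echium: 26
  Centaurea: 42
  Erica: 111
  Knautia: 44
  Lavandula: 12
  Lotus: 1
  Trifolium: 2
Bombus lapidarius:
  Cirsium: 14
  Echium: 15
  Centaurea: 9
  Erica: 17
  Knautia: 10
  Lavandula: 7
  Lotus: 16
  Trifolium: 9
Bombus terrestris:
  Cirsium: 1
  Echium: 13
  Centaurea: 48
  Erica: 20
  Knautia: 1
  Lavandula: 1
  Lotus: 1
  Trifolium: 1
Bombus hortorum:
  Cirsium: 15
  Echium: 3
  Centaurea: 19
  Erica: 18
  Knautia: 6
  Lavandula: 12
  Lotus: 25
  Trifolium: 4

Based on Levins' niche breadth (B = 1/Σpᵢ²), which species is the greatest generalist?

Bombus lapidarius

Proportions for Bombus pascuorum (n=239): 1/239=0.0042, 26/239=0.1088, 42/239=0.1757, 111/239=0.4644, 44/239=0.1841, 12/239=0.0502, 1/239=0.0042, 2/239=0.0084
Proportions for Bombus lapidarius (n=97): 14/97=0.1443, 15/97=0.1546, 9/97=0.0928, 17/97=0.1753, 10/97=0.1031, 7/97=0.0722, 16/97=0.1649, 9/97=0.0928
Proportions for Bombus terrestris (n=86): 1/86=0.0116, 13/86=0.1512, 48/86=0.5581, 20/86=0.2326, 1/86=0.0116, 1/86=0.0116, 1/86=0.0116, 1/86=0.0116
Proportions for Bombus hortorum (n=102): 15/102=0.1471, 3/102=0.0294, 19/102=0.1863, 18/102=0.1765, 6/102=0.0588, 12/102=0.1176, 25/102=0.2451, 4/102=0.0392
Σp_pascᵢ² = 0.0042² + 0.1088² + 0.1757² + 0.4644² + 0.1841² + 0.0502² + 0.0042² + 0.0084² = 0.000018 + 0.011837 + 0.030870 + 0.215667 + 0.033893 + 0.002520 + 0.000018 + 0.000071 = 0.294894
B_pasc = 1 / 0.294894 = 3.3910
Σp_lapiᵢ² = 0.1443² + 0.1546² + 0.0928² + 0.1753² + 0.1031² + 0.0722² + 0.1649² + 0.0928² = 0.020822 + 0.023901 + 0.008612 + 0.030730 + 0.010630 + 0.005213 + 0.027192 + 0.008612 = 0.135712
B_lapi = 1 / 0.135712 = 7.3685
Σp_terrᵢ² = 0.0116² + 0.1512² + 0.5581² + 0.2326² + 0.0116² + 0.0116² + 0.0116² + 0.0116² = 0.000135 + 0.022861 + 0.311476 + 0.054103 + 0.000135 + 0.000135 + 0.000135 + 0.000135 = 0.389115
B_terr = 1 / 0.389115 = 2.5699
Σp_hortᵢ² = 0.1471² + 0.0294² + 0.1863² + 0.1765² + 0.0588² + 0.1176² + 0.2451² + 0.0392² = 0.021638 + 0.000864 + 0.034708 + 0.031152 + 0.003457 + 0.013830 + 0.060074 + 0.001537 = 0.167260
B_hort = 1 / 0.167260 = 5.9787
Highest B → broadest niche (most generalist): Bombus lapidarius (B = 7.37).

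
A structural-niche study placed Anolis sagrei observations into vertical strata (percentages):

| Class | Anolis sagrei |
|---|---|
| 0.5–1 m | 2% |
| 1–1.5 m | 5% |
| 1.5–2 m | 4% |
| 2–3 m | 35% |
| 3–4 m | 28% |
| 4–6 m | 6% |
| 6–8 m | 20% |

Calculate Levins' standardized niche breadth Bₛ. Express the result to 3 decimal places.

0.503

Convert percentages to proportions (divide by 100).
Σpᵢ² = 0.02² + 0.05² + 0.04² + 0.35² + 0.28² + 0.06² + 0.20² = 0.0004 + 0.0025 + 0.0016 + 0.1225 + 0.0784 + 0.0036 + 0.0400 = 0.2490
B = 1 / 0.2490 = 4.01606
Bₛ = (B − 1)/(n − 1) = (4.01606 − 1)/(7 − 1) = 3.01606/6 = 0.50268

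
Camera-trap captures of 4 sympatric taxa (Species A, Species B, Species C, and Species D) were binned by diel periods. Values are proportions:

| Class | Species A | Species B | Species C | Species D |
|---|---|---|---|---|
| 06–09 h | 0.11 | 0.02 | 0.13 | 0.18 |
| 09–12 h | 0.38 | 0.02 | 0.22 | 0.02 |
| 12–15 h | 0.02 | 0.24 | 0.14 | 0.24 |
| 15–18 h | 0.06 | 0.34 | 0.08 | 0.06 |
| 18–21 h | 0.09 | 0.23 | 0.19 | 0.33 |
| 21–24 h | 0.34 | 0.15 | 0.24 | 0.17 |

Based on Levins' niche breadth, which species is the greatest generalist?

Σp_Aᵢ² = 0.11² + 0.38² + 0.02² + 0.06² + 0.09² + 0.34² = 0.0121 + 0.1444 + 0.0004 + 0.0036 + 0.0081 + 0.1156 = 0.2842
B_A = 1 / 0.2842 = 3.5186
Σp_Bᵢ² = 0.02² + 0.02² + 0.24² + 0.34² + 0.23² + 0.15² = 0.0004 + 0.0004 + 0.0576 + 0.1156 + 0.0529 + 0.0225 = 0.2494
B_B = 1 / 0.2494 = 4.0096
Σp_Cᵢ² = 0.13² + 0.22² + 0.14² + 0.08² + 0.19² + 0.24² = 0.0169 + 0.0484 + 0.0196 + 0.0064 + 0.0361 + 0.0576 = 0.1850
B_C = 1 / 0.1850 = 5.4054
Σp_Dᵢ² = 0.18² + 0.02² + 0.24² + 0.06² + 0.33² + 0.17² = 0.0324 + 0.0004 + 0.0576 + 0.0036 + 0.1089 + 0.0289 = 0.2318
B_D = 1 / 0.2318 = 4.3141
Highest B → broadest niche (most generalist): Species C (B = 5.41).

Species C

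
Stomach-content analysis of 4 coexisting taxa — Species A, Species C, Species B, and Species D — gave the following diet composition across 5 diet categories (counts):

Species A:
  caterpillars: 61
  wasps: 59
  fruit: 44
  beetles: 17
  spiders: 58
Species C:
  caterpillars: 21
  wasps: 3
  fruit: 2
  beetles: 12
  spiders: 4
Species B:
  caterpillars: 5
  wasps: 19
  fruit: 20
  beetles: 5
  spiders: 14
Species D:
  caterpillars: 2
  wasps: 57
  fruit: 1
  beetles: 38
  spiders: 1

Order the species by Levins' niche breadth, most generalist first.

Proportions for Species A (n=239): 61/239=0.2552, 59/239=0.2469, 44/239=0.1841, 17/239=0.0711, 58/239=0.2427
Proportions for Species C (n=42): 21/42=0.5000, 3/42=0.0714, 2/42=0.0476, 12/42=0.2857, 4/42=0.0952
Proportions for Species B (n=63): 5/63=0.0794, 19/63=0.3016, 20/63=0.3175, 5/63=0.0794, 14/63=0.2222
Proportions for Species D (n=99): 2/99=0.0202, 57/99=0.5758, 1/99=0.0101, 38/99=0.3838, 1/99=0.0101
Σp_Aᵢ² = 0.2552² + 0.2469² + 0.1841² + 0.0711² + 0.2427² = 0.065127 + 0.060960 + 0.033893 + 0.005055 + 0.058903 = 0.223938
B_A = 1 / 0.223938 = 4.4655
Σp_Cᵢ² = 0.5000² + 0.0714² + 0.0476² + 0.2857² + 0.0952² = 0.250000 + 0.005098 + 0.002266 + 0.081624 + 0.009063 = 0.348051
B_C = 1 / 0.348051 = 2.8731
Σp_Bᵢ² = 0.0794² + 0.3016² + 0.3175² + 0.0794² + 0.2222² = 0.006304 + 0.090963 + 0.100806 + 0.006304 + 0.049373 = 0.253750
B_B = 1 / 0.253750 = 3.9409
Σp_Dᵢ² = 0.0202² + 0.5758² + 0.0101² + 0.3838² + 0.0101² = 0.000408 + 0.331546 + 0.000102 + 0.147302 + 0.000102 = 0.479460
B_D = 1 / 0.479460 = 2.0857
Ranking by B (broadest → narrowest): Species A (4.47) > Species B (3.94) > Species C (2.87) > Species D (2.09)

Species A > Species B > Species C > Species D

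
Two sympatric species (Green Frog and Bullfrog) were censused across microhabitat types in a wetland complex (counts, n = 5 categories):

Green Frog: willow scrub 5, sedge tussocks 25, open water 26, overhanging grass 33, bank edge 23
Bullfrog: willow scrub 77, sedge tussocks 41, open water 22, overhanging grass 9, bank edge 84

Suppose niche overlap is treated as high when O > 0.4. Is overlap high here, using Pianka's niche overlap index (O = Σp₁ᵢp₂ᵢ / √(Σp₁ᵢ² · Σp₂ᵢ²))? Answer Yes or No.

Proportions for Green Frog (n=112): 5/112=0.0446, 25/112=0.2232, 26/112=0.2321, 33/112=0.2946, 23/112=0.2054
Proportions for Bullfrog (n=233): 77/233=0.3305, 41/233=0.1760, 22/233=0.0944, 9/233=0.0386, 84/233=0.3605
Σ p₁ᵢp₂ᵢ = 0.014740 + 0.039283 + 0.021910 + 0.011372 + 0.074047 = 0.161352
Σp_1ᵢ² = 0.0446² + 0.2232² + 0.2321² + 0.2946² + 0.2054² = 0.001989 + 0.049818 + 0.053870 + 0.086789 + 0.042189 = 0.234655
Σp_2ᵢ² = 0.3305² + 0.1760² + 0.0944² + 0.0386² + 0.3605² = 0.109230 + 0.030976 + 0.008911 + 0.001490 + 0.129960 = 0.280567
O = 0.161352 / √(0.234655 × 0.280567) = 0.161352 / 0.2565861 = 0.6288
O = 0.6288 > 0.4 → Yes.

Yes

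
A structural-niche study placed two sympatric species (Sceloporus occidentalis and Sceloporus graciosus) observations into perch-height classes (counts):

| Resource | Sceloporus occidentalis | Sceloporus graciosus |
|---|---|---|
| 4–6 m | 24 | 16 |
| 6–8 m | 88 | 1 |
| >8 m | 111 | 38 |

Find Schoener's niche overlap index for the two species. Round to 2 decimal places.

Proportions for Sceloporus occidentalis (n=223): 24/223=0.1076, 88/223=0.3946, 111/223=0.4978
Proportions for Sceloporus graciosus (n=55): 16/55=0.2909, 1/55=0.0182, 38/55=0.6909
Σ|p₁ᵢ − p₂ᵢ| = 0.1833 + 0.3764 + 0.1931 = 0.7528
D = 1 − ½ × 0.7528 = 1 − 0.37640 = 0.62360

0.62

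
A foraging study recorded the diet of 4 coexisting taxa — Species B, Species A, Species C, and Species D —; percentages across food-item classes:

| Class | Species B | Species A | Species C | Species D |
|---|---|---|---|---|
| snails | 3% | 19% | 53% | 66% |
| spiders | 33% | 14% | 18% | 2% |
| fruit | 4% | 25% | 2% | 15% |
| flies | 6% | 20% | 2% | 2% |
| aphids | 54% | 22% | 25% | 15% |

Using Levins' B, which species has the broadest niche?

Convert percentages to proportions (divide by 100).
Σp_Bᵢ² = 0.03² + 0.33² + 0.04² + 0.06² + 0.54² = 0.0009 + 0.1089 + 0.0016 + 0.0036 + 0.2916 = 0.4066
B_B = 1 / 0.4066 = 2.4594
Σp_Aᵢ² = 0.19² + 0.14² + 0.25² + 0.20² + 0.22² = 0.0361 + 0.0196 + 0.0625 + 0.0400 + 0.0484 = 0.2066
B_A = 1 / 0.2066 = 4.8403
Σp_Cᵢ² = 0.53² + 0.18² + 0.02² + 0.02² + 0.25² = 0.2809 + 0.0324 + 0.0004 + 0.0004 + 0.0625 = 0.3766
B_C = 1 / 0.3766 = 2.6553
Σp_Dᵢ² = 0.66² + 0.02² + 0.15² + 0.02² + 0.15² = 0.4356 + 0.0004 + 0.0225 + 0.0004 + 0.0225 = 0.4814
B_D = 1 / 0.4814 = 2.0773
Highest B → broadest niche (most generalist): Species A (B = 4.84).

Species A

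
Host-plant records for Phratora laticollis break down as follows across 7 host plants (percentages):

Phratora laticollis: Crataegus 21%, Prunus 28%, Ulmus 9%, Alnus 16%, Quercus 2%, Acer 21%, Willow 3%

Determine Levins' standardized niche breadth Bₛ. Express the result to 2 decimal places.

0.66

Convert percentages to proportions (divide by 100).
Σpᵢ² = 0.21² + 0.28² + 0.09² + 0.16² + 0.02² + 0.21² + 0.03² = 0.0441 + 0.0784 + 0.0081 + 0.0256 + 0.0004 + 0.0441 + 0.0009 = 0.2016
B = 1 / 0.2016 = 4.9603
Bₛ = (B − 1)/(n − 1) = (4.9603 − 1)/(7 − 1) = 3.9603/6 = 0.6601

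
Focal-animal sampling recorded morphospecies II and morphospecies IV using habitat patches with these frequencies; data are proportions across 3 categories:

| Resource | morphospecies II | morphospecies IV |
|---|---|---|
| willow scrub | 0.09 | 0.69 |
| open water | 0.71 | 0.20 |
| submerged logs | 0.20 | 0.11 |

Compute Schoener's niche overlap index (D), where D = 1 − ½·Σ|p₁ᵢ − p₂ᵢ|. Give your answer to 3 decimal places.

Σ|p₁ᵢ − p₂ᵢ| = 0.60 + 0.51 + 0.09 = 1.20
D = 1 − ½ × 1.20 = 1 − 0.600 = 0.40000

0.400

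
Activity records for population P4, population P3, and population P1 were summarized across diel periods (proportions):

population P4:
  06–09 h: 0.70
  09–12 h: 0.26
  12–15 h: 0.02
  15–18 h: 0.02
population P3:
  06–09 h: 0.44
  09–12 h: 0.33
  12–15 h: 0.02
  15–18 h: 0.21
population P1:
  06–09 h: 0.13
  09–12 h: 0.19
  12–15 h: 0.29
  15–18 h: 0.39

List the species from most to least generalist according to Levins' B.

Σp_P4ᵢ² = 0.70² + 0.26² + 0.02² + 0.02² = 0.4900 + 0.0676 + 0.0004 + 0.0004 = 0.5584
B_P4 = 1 / 0.5584 = 1.7908
Σp_P3ᵢ² = 0.44² + 0.33² + 0.02² + 0.21² = 0.1936 + 0.1089 + 0.0004 + 0.0441 = 0.3470
B_P3 = 1 / 0.3470 = 2.8818
Σp_P1ᵢ² = 0.13² + 0.19² + 0.29² + 0.39² = 0.0169 + 0.0361 + 0.0841 + 0.1521 = 0.2892
B_P1 = 1 / 0.2892 = 3.4578
Ranking by B (broadest → narrowest): population P1 (3.46) > population P3 (2.88) > population P4 (1.79)

population P1 > population P3 > population P4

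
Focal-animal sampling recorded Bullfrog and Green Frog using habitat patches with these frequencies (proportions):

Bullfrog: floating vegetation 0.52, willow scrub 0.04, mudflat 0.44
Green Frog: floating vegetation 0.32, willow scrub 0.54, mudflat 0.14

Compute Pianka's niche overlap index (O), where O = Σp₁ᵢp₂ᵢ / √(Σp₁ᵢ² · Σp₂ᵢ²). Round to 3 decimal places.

Σ p₁ᵢp₂ᵢ = 0.1664 + 0.0216 + 0.0616 = 0.2496
Σp_1ᵢ² = 0.52² + 0.04² + 0.44² = 0.2704 + 0.0016 + 0.1936 = 0.4656
Σp_2ᵢ² = 0.32² + 0.54² + 0.14² = 0.1024 + 0.2916 + 0.0196 = 0.4136
O = 0.2496 / √(0.4656 × 0.4136) = 0.2496 / 0.438830 = 0.56879

0.569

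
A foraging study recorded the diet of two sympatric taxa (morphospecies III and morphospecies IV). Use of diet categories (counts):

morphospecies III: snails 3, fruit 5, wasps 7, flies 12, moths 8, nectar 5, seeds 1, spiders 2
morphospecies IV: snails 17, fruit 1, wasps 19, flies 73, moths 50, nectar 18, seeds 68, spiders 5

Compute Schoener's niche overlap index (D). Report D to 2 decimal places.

Proportions for morphospecies III (n=43): 3/43=0.0698, 5/43=0.1163, 7/43=0.1628, 12/43=0.2791, 8/43=0.1860, 5/43=0.1163, 1/43=0.0233, 2/43=0.0465
Proportions for morphospecies IV (n=251): 17/251=0.0677, 1/251=0.0040, 19/251=0.0757, 73/251=0.2908, 50/251=0.1992, 18/251=0.0717, 68/251=0.2709, 5/251=0.0199
Σ|p₁ᵢ − p₂ᵢ| = 0.0021 + 0.1123 + 0.0871 + 0.0117 + 0.0132 + 0.0446 + 0.2476 + 0.0266 = 0.5452
D = 1 − ½ × 0.5452 = 1 − 0.27260 = 0.72740

0.73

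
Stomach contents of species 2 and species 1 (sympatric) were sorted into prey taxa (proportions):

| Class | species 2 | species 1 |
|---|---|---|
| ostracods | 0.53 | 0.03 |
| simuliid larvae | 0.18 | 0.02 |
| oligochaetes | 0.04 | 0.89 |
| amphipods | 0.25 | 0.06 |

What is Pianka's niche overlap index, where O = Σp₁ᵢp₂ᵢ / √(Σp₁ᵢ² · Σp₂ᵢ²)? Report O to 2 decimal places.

Σ p₁ᵢp₂ᵢ = 0.0159 + 0.0036 + 0.0356 + 0.0150 = 0.0701
Σp_1ᵢ² = 0.53² + 0.18² + 0.04² + 0.25² = 0.2809 + 0.0324 + 0.0016 + 0.0625 = 0.3774
Σp_2ᵢ² = 0.03² + 0.02² + 0.89² + 0.06² = 0.0009 + 0.0004 + 0.7921 + 0.0036 = 0.7970
O = 0.0701 / √(0.3774 × 0.7970) = 0.0701 / 0.54844 = 0.1278

0.13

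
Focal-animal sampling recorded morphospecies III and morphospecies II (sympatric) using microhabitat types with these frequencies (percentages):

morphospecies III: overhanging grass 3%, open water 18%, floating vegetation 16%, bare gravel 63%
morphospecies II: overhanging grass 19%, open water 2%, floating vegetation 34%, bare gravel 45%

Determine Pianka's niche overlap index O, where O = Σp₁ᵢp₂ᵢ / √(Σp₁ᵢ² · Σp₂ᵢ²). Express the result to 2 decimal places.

Convert percentages to proportions (divide by 100).
Σ p₁ᵢp₂ᵢ = 0.0057 + 0.0036 + 0.0544 + 0.2835 = 0.3472
Σp_1ᵢ² = 0.03² + 0.18² + 0.16² + 0.63² = 0.0009 + 0.0324 + 0.0256 + 0.3969 = 0.4558
Σp_2ᵢ² = 0.19² + 0.02² + 0.34² + 0.45² = 0.0361 + 0.0004 + 0.1156 + 0.2025 = 0.3546
O = 0.3472 / √(0.4558 × 0.3546) = 0.3472 / 0.40203 = 0.8636

0.86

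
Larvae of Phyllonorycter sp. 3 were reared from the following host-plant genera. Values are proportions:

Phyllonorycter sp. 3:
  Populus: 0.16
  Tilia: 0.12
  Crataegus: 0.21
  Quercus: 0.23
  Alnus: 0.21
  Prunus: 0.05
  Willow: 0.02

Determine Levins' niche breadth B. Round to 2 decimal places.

Σpᵢ² = 0.16² + 0.12² + 0.21² + 0.23² + 0.21² + 0.05² + 0.02² = 0.0256 + 0.0144 + 0.0441 + 0.0529 + 0.0441 + 0.0025 + 0.0004 = 0.1840
B = 1 / 0.1840 = 5.4348

5.43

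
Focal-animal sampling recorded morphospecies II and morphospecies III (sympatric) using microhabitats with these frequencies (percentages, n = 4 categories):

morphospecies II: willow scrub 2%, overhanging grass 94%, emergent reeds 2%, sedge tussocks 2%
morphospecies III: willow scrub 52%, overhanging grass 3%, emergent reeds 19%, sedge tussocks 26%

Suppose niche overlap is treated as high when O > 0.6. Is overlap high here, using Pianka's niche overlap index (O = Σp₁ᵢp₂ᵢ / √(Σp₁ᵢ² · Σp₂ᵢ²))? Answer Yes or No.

Convert percentages to proportions (divide by 100).
Σ p₁ᵢp₂ᵢ = 0.0104 + 0.0282 + 0.0038 + 0.0052 = 0.0476
Σp_1ᵢ² = 0.02² + 0.94² + 0.02² + 0.02² = 0.0004 + 0.8836 + 0.0004 + 0.0004 = 0.8848
Σp_2ᵢ² = 0.52² + 0.03² + 0.19² + 0.26² = 0.2704 + 0.0009 + 0.0361 + 0.0676 = 0.3750
O = 0.0476 / √(0.8848 × 0.3750) = 0.0476 / 0.57602 = 0.0826
O = 0.0826 < 0.6 → No.

No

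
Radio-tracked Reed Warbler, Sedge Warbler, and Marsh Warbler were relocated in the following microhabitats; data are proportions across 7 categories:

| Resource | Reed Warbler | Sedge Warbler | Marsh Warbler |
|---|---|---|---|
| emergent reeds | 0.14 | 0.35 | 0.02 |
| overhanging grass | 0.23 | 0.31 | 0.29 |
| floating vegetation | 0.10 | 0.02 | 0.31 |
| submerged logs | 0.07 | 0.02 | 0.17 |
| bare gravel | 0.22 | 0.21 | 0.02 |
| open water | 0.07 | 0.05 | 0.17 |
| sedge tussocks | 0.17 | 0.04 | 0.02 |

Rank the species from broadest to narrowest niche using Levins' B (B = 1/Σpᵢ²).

Reed Warbler > Marsh Warbler > Sedge Warbler

Σp_Reedᵢ² = 0.14² + 0.23² + 0.10² + 0.07² + 0.22² + 0.07² + 0.17² = 0.0196 + 0.0529 + 0.0100 + 0.0049 + 0.0484 + 0.0049 + 0.0289 = 0.1696
B_Reed = 1 / 0.1696 = 5.8962
Σp_Sedgᵢ² = 0.35² + 0.31² + 0.02² + 0.02² + 0.21² + 0.05² + 0.04² = 0.1225 + 0.0961 + 0.0004 + 0.0004 + 0.0441 + 0.0025 + 0.0016 = 0.2676
B_Sedg = 1 / 0.2676 = 3.7369
Σp_Marsᵢ² = 0.02² + 0.29² + 0.31² + 0.17² + 0.02² + 0.17² + 0.02² = 0.0004 + 0.0841 + 0.0961 + 0.0289 + 0.0004 + 0.0289 + 0.0004 = 0.2392
B_Mars = 1 / 0.2392 = 4.1806
Ranking by B (broadest → narrowest): Reed Warbler (5.90) > Marsh Warbler (4.18) > Sedge Warbler (3.74)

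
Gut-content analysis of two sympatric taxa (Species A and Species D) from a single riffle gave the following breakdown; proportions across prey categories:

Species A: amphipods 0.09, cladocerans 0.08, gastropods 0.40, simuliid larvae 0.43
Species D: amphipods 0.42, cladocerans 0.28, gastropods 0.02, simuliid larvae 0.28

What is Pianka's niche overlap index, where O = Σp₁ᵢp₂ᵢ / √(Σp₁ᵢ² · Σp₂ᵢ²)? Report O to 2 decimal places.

0.54

Σ p₁ᵢp₂ᵢ = 0.0378 + 0.0224 + 0.0080 + 0.1204 = 0.1886
Σp_1ᵢ² = 0.09² + 0.08² + 0.40² + 0.43² = 0.0081 + 0.0064 + 0.1600 + 0.1849 = 0.3594
Σp_2ᵢ² = 0.42² + 0.28² + 0.02² + 0.28² = 0.1764 + 0.0784 + 0.0004 + 0.0784 = 0.3336
O = 0.1886 / √(0.3594 × 0.3336) = 0.1886 / 0.34626 = 0.5447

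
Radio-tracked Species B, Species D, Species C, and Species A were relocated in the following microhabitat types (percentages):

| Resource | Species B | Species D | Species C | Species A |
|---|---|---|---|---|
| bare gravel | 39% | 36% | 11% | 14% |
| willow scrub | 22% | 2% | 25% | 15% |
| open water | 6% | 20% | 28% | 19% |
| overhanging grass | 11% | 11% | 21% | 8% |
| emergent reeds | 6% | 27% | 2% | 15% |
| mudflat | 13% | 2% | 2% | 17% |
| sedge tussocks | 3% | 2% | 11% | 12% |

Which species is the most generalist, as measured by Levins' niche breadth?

Species A

Convert percentages to proportions (divide by 100).
Σp_Bᵢ² = 0.39² + 0.22² + 0.06² + 0.11² + 0.06² + 0.13² + 0.03² = 0.1521 + 0.0484 + 0.0036 + 0.0121 + 0.0036 + 0.0169 + 0.0009 = 0.2376
B_B = 1 / 0.2376 = 4.2088
Σp_Dᵢ² = 0.36² + 0.02² + 0.20² + 0.11² + 0.27² + 0.02² + 0.02² = 0.1296 + 0.0004 + 0.0400 + 0.0121 + 0.0729 + 0.0004 + 0.0004 = 0.2558
B_D = 1 / 0.2558 = 3.9093
Σp_Cᵢ² = 0.11² + 0.25² + 0.28² + 0.21² + 0.02² + 0.02² + 0.11² = 0.0121 + 0.0625 + 0.0784 + 0.0441 + 0.0004 + 0.0004 + 0.0121 = 0.2100
B_C = 1 / 0.2100 = 4.7619
Σp_Aᵢ² = 0.14² + 0.15² + 0.19² + 0.08² + 0.15² + 0.17² + 0.12² = 0.0196 + 0.0225 + 0.0361 + 0.0064 + 0.0225 + 0.0289 + 0.0144 = 0.1504
B_A = 1 / 0.1504 = 6.6489
Highest B → broadest niche (most generalist): Species A (B = 6.65).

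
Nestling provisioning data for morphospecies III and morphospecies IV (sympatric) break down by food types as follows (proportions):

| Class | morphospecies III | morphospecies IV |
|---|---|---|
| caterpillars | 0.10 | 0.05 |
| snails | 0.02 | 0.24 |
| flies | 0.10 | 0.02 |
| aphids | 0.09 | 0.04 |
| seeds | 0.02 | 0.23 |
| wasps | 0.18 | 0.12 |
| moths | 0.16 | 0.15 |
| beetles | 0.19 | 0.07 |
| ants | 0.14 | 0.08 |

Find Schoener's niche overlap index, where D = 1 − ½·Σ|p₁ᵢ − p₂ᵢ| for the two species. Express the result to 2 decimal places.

Σ|p₁ᵢ − p₂ᵢ| = 0.05 + 0.22 + 0.08 + 0.05 + 0.21 + 0.06 + 0.01 + 0.12 + 0.06 = 0.86
D = 1 − ½ × 0.86 = 1 − 0.430 = 0.5700

0.57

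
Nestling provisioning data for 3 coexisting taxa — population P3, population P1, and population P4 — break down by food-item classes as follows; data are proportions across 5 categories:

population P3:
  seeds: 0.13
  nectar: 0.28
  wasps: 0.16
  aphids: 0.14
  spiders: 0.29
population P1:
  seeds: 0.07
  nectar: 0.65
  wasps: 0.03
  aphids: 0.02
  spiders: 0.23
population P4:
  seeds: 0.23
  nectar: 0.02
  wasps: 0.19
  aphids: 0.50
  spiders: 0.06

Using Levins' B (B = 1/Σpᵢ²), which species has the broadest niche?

population P3

Σp_P3ᵢ² = 0.13² + 0.28² + 0.16² + 0.14² + 0.29² = 0.0169 + 0.0784 + 0.0256 + 0.0196 + 0.0841 = 0.2246
B_P3 = 1 / 0.2246 = 4.4524
Σp_P1ᵢ² = 0.07² + 0.65² + 0.03² + 0.02² + 0.23² = 0.0049 + 0.4225 + 0.0009 + 0.0004 + 0.0529 = 0.4816
B_P1 = 1 / 0.4816 = 2.0764
Σp_P4ᵢ² = 0.23² + 0.02² + 0.19² + 0.50² + 0.06² = 0.0529 + 0.0004 + 0.0361 + 0.2500 + 0.0036 = 0.3430
B_P4 = 1 / 0.3430 = 2.9155
Highest B → broadest niche (most generalist): population P3 (B = 4.45).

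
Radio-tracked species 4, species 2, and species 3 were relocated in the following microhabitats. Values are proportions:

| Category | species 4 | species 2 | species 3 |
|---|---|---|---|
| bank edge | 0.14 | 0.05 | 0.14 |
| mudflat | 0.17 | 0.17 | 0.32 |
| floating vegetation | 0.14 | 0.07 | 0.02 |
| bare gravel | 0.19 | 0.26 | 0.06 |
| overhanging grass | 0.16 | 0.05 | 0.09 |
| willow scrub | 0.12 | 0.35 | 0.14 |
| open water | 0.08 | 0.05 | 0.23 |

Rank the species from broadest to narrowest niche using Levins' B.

species 4 > species 3 > species 2

Σp_4ᵢ² = 0.14² + 0.17² + 0.14² + 0.19² + 0.16² + 0.12² + 0.08² = 0.0196 + 0.0289 + 0.0196 + 0.0361 + 0.0256 + 0.0144 + 0.0064 = 0.1506
B_4 = 1 / 0.1506 = 6.6401
Σp_2ᵢ² = 0.05² + 0.17² + 0.07² + 0.26² + 0.05² + 0.35² + 0.05² = 0.0025 + 0.0289 + 0.0049 + 0.0676 + 0.0025 + 0.1225 + 0.0025 = 0.2314
B_2 = 1 / 0.2314 = 4.3215
Σp_3ᵢ² = 0.14² + 0.32² + 0.02² + 0.06² + 0.09² + 0.14² + 0.23² = 0.0196 + 0.1024 + 0.0004 + 0.0036 + 0.0081 + 0.0196 + 0.0529 = 0.2066
B_3 = 1 / 0.2066 = 4.8403
Ranking by B (broadest → narrowest): species 4 (6.64) > species 3 (4.84) > species 2 (4.32)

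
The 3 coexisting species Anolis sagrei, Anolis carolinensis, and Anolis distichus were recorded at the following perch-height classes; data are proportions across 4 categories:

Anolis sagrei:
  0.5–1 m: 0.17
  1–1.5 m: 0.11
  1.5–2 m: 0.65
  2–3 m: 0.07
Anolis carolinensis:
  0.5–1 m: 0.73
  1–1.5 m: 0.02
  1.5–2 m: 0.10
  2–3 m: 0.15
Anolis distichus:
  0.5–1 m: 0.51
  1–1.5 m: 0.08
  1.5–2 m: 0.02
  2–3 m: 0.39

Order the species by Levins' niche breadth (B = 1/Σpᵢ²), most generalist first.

Anolis distichus > Anolis sagrei > Anolis carolinensis

Σp_sagrᵢ² = 0.17² + 0.11² + 0.65² + 0.07² = 0.0289 + 0.0121 + 0.4225 + 0.0049 = 0.4684
B_sagr = 1 / 0.4684 = 2.1349
Σp_caroᵢ² = 0.73² + 0.02² + 0.10² + 0.15² = 0.5329 + 0.0004 + 0.0100 + 0.0225 = 0.5658
B_caro = 1 / 0.5658 = 1.7674
Σp_distᵢ² = 0.51² + 0.08² + 0.02² + 0.39² = 0.2601 + 0.0064 + 0.0004 + 0.1521 = 0.4190
B_dist = 1 / 0.4190 = 2.3866
Ranking by B (broadest → narrowest): Anolis distichus (2.39) > Anolis sagrei (2.13) > Anolis carolinensis (1.77)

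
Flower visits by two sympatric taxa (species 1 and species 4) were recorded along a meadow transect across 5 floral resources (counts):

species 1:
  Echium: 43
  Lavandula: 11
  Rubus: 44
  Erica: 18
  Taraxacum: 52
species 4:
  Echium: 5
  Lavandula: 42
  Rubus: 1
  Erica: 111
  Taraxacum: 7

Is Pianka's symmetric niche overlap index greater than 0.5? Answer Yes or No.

No

Proportions for species 1 (n=168): 43/168=0.2560, 11/168=0.0655, 44/168=0.2619, 18/168=0.1071, 52/168=0.3095
Proportions for species 4 (n=166): 5/166=0.0301, 42/166=0.2530, 1/166=0.0060, 111/166=0.6687, 7/166=0.0422
Σ p₁ᵢp₂ᵢ = 0.007706 + 0.016572 + 0.001571 + 0.071618 + 0.013061 = 0.110528
Σp_1ᵢ² = 0.2560² + 0.0655² + 0.2619² + 0.1071² + 0.3095² = 0.065536 + 0.004290 + 0.068592 + 0.011470 + 0.095790 = 0.245678
Σp_2ᵢ² = 0.0301² + 0.2530² + 0.0060² + 0.6687² + 0.0422² = 0.000906 + 0.064009 + 0.000036 + 0.447160 + 0.001781 = 0.513892
O = 0.110528 / √(0.245678 × 0.513892) = 0.110528 / 0.3553195 = 0.3111
O = 0.3111 < 0.5 → No.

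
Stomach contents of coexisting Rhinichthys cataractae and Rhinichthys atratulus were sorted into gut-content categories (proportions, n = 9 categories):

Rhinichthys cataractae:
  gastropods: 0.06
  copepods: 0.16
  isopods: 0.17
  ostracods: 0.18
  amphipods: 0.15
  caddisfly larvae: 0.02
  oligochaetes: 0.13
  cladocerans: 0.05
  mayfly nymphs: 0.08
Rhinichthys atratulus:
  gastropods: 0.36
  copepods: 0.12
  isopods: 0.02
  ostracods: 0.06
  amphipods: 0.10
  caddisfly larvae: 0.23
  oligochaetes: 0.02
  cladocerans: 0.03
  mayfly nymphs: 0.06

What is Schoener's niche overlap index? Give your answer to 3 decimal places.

Σ|p₁ᵢ − p₂ᵢ| = 0.30 + 0.04 + 0.15 + 0.12 + 0.05 + 0.21 + 0.11 + 0.02 + 0.02 = 1.02
D = 1 − ½ × 1.02 = 1 − 0.510 = 0.49000

0.490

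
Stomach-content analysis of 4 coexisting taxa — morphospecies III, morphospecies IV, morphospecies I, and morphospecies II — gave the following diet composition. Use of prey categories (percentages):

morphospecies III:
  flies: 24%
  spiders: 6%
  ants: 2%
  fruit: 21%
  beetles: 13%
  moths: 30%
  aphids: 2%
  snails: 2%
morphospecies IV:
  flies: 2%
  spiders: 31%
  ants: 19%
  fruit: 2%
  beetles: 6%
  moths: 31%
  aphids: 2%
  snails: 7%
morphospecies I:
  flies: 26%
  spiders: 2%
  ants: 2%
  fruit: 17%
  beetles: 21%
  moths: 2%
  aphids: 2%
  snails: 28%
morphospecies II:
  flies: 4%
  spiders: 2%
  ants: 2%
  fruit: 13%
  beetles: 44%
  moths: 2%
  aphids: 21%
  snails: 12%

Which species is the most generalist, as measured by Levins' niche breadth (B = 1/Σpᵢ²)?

Convert percentages to proportions (divide by 100).
Σp_IIIᵢ² = 0.24² + 0.06² + 0.02² + 0.21² + 0.13² + 0.30² + 0.02² + 0.02² = 0.0576 + 0.0036 + 0.0004 + 0.0441 + 0.0169 + 0.0900 + 0.0004 + 0.0004 = 0.2134
B_III = 1 / 0.2134 = 4.6860
Σp_IVᵢ² = 0.02² + 0.31² + 0.19² + 0.02² + 0.06² + 0.31² + 0.02² + 0.07² = 0.0004 + 0.0961 + 0.0361 + 0.0004 + 0.0036 + 0.0961 + 0.0004 + 0.0049 = 0.2380
B_IV = 1 / 0.2380 = 4.2017
Σp_Iᵢ² = 0.26² + 0.02² + 0.02² + 0.17² + 0.21² + 0.02² + 0.02² + 0.28² = 0.0676 + 0.0004 + 0.0004 + 0.0289 + 0.0441 + 0.0004 + 0.0004 + 0.0784 = 0.2206
B_I = 1 / 0.2206 = 4.5331
Σp_IIᵢ² = 0.04² + 0.02² + 0.02² + 0.13² + 0.44² + 0.02² + 0.21² + 0.12² = 0.0016 + 0.0004 + 0.0004 + 0.0169 + 0.1936 + 0.0004 + 0.0441 + 0.0144 = 0.2718
B_II = 1 / 0.2718 = 3.6792
Highest B → broadest niche (most generalist): morphospecies III (B = 4.69).

morphospecies III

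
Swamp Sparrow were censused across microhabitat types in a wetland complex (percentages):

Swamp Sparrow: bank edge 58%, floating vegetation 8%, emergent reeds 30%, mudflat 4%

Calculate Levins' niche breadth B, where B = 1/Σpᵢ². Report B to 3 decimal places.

2.302

Convert percentages to proportions (divide by 100).
Σpᵢ² = 0.58² + 0.08² + 0.30² + 0.04² = 0.3364 + 0.0064 + 0.0900 + 0.0016 = 0.4344
B = 1 / 0.4344 = 2.30203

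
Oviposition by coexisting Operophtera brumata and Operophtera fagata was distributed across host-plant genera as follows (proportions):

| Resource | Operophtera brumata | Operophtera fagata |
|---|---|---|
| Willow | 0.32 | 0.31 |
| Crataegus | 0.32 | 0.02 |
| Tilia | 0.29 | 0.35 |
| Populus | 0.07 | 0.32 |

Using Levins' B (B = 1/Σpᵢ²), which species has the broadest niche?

Σp_brumᵢ² = 0.32² + 0.32² + 0.29² + 0.07² = 0.1024 + 0.1024 + 0.0841 + 0.0049 = 0.2938
B_brum = 1 / 0.2938 = 3.4037
Σp_fagaᵢ² = 0.31² + 0.02² + 0.35² + 0.32² = 0.0961 + 0.0004 + 0.1225 + 0.1024 = 0.3214
B_faga = 1 / 0.3214 = 3.1114
Highest B → broadest niche (most generalist): Operophtera brumata (B = 3.40).

Operophtera brumata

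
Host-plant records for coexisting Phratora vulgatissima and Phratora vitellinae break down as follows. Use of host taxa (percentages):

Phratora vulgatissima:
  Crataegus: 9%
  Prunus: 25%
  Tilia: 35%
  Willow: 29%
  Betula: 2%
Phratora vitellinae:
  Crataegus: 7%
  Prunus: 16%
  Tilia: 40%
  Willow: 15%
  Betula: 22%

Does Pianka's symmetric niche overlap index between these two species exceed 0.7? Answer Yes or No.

Yes

Convert percentages to proportions (divide by 100).
Σ p₁ᵢp₂ᵢ = 0.0063 + 0.0400 + 0.1400 + 0.0435 + 0.0044 = 0.2342
Σp_1ᵢ² = 0.09² + 0.25² + 0.35² + 0.29² + 0.02² = 0.0081 + 0.0625 + 0.1225 + 0.0841 + 0.0004 = 0.2776
Σp_2ᵢ² = 0.07² + 0.16² + 0.40² + 0.15² + 0.22² = 0.0049 + 0.0256 + 0.1600 + 0.0225 + 0.0484 = 0.2614
O = 0.2342 / √(0.2776 × 0.2614) = 0.2342 / 0.26938 = 0.8694
O = 0.8694 > 0.7 → Yes.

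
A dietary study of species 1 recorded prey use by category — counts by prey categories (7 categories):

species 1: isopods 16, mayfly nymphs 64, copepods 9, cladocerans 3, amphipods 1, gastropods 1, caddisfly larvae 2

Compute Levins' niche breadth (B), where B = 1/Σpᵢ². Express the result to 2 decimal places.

Proportions for species 1 (n=96): 16/96=0.1667, 64/96=0.6667, 9/96=0.0938, 3/96=0.0313, 1/96=0.0104, 1/96=0.0104, 2/96=0.0208
Σpᵢ² = 0.1667² + 0.6667² + 0.0938² + 0.0313² + 0.0104² + 0.0104² + 0.0208² = 0.027789 + 0.444489 + 0.008798 + 0.000980 + 0.000108 + 0.000108 + 0.000433 = 0.482705
B = 1 / 0.482705 = 2.0717

2.07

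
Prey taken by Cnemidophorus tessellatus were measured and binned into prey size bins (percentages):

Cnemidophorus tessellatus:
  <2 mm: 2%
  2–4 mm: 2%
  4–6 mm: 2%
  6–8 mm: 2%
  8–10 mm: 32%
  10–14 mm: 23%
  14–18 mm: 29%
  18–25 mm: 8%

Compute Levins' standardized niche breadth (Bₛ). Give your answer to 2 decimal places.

0.43

Convert percentages to proportions (divide by 100).
Σpᵢ² = 0.02² + 0.02² + 0.02² + 0.02² + 0.32² + 0.23² + 0.29² + 0.08² = 0.0004 + 0.0004 + 0.0004 + 0.0004 + 0.1024 + 0.0529 + 0.0841 + 0.0064 = 0.2474
B = 1 / 0.2474 = 4.0420
Bₛ = (B − 1)/(n − 1) = (4.0420 − 1)/(8 − 1) = 3.0420/7 = 0.4346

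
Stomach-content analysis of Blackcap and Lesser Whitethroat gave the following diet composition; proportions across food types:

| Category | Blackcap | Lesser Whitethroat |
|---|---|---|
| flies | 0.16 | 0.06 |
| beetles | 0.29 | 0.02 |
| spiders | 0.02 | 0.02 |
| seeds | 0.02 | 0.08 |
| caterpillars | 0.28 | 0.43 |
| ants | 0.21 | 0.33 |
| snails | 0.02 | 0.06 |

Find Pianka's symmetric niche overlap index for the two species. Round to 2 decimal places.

0.78

Σ p₁ᵢp₂ᵢ = 0.0096 + 0.0058 + 0.0004 + 0.0016 + 0.1204 + 0.0693 + 0.0012 = 0.2083
Σp_1ᵢ² = 0.16² + 0.29² + 0.02² + 0.02² + 0.28² + 0.21² + 0.02² = 0.0256 + 0.0841 + 0.0004 + 0.0004 + 0.0784 + 0.0441 + 0.0004 = 0.2334
Σp_2ᵢ² = 0.06² + 0.02² + 0.02² + 0.08² + 0.43² + 0.33² + 0.06² = 0.0036 + 0.0004 + 0.0004 + 0.0064 + 0.1849 + 0.1089 + 0.0036 = 0.3082
O = 0.2083 / √(0.2334 × 0.3082) = 0.2083 / 0.26820 = 0.7767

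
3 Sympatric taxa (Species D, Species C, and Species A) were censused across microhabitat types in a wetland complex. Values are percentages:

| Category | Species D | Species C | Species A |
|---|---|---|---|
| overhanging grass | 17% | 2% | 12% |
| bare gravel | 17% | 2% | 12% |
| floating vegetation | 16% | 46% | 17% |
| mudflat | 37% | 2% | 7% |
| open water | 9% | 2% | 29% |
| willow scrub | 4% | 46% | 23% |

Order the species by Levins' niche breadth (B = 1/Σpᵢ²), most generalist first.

Species A > Species D > Species C

Convert percentages to proportions (divide by 100).
Σp_Dᵢ² = 0.17² + 0.17² + 0.16² + 0.37² + 0.09² + 0.04² = 0.0289 + 0.0289 + 0.0256 + 0.1369 + 0.0081 + 0.0016 = 0.2300
B_D = 1 / 0.2300 = 4.3478
Σp_Cᵢ² = 0.02² + 0.02² + 0.46² + 0.02² + 0.02² + 0.46² = 0.0004 + 0.0004 + 0.2116 + 0.0004 + 0.0004 + 0.2116 = 0.4248
B_C = 1 / 0.4248 = 2.3540
Σp_Aᵢ² = 0.12² + 0.12² + 0.17² + 0.07² + 0.29² + 0.23² = 0.0144 + 0.0144 + 0.0289 + 0.0049 + 0.0841 + 0.0529 = 0.1996
B_A = 1 / 0.1996 = 5.0100
Ranking by B (broadest → narrowest): Species A (5.01) > Species D (4.35) > Species C (2.35)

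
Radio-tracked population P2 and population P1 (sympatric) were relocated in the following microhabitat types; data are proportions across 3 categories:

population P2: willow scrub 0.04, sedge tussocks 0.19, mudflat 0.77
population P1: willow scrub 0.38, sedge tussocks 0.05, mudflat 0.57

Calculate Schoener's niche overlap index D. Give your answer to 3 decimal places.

Σ|p₁ᵢ − p₂ᵢ| = 0.34 + 0.14 + 0.20 = 0.68
D = 1 − ½ × 0.68 = 1 − 0.340 = 0.66000

0.660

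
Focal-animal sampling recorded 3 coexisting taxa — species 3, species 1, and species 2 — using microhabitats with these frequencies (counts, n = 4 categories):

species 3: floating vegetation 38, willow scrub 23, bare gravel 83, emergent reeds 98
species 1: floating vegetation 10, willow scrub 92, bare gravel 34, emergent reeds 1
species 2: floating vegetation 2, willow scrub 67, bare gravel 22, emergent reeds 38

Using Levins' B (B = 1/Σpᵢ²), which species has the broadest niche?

Proportions for species 3 (n=242): 38/242=0.1570, 23/242=0.0950, 83/242=0.3430, 98/242=0.4050
Proportions for species 1 (n=137): 10/137=0.0730, 92/137=0.6715, 34/137=0.2482, 1/137=0.0073
Proportions for species 2 (n=129): 2/129=0.0155, 67/129=0.5194, 22/129=0.1705, 38/129=0.2946
Σp_3ᵢ² = 0.1570² + 0.0950² + 0.3430² + 0.4050² = 0.024649 + 0.009025 + 0.117649 + 0.164025 = 0.315348
B_3 = 1 / 0.315348 = 3.1711
Σp_1ᵢ² = 0.0730² + 0.6715² + 0.2482² + 0.0073² = 0.005329 + 0.450912 + 0.061603 + 0.000053 = 0.517897
B_1 = 1 / 0.517897 = 1.9309
Σp_2ᵢ² = 0.0155² + 0.5194² + 0.1705² + 0.2946² = 0.000240 + 0.269776 + 0.029070 + 0.086789 = 0.385875
B_2 = 1 / 0.385875 = 2.5915
Highest B → broadest niche (most generalist): species 3 (B = 3.17).

species 3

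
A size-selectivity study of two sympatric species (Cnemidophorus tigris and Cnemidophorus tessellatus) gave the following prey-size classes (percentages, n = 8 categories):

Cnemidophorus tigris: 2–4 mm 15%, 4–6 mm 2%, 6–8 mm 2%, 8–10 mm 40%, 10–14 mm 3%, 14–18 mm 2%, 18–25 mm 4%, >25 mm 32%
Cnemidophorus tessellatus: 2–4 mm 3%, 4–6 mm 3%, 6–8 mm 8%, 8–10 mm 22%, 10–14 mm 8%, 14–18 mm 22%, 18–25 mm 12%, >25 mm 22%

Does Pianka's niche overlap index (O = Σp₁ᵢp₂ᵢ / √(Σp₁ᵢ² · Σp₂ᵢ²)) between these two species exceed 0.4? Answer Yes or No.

Yes

Convert percentages to proportions (divide by 100).
Σ p₁ᵢp₂ᵢ = 0.0045 + 0.0006 + 0.0016 + 0.0880 + 0.0024 + 0.0044 + 0.0048 + 0.0704 = 0.1767
Σp_1ᵢ² = 0.15² + 0.02² + 0.02² + 0.40² + 0.03² + 0.02² + 0.04² + 0.32² = 0.0225 + 0.0004 + 0.0004 + 0.1600 + 0.0009 + 0.0004 + 0.0016 + 0.1024 = 0.2886
Σp_2ᵢ² = 0.03² + 0.03² + 0.08² + 0.22² + 0.08² + 0.22² + 0.12² + 0.22² = 0.0009 + 0.0009 + 0.0064 + 0.0484 + 0.0064 + 0.0484 + 0.0144 + 0.0484 = 0.1742
O = 0.1767 / √(0.2886 × 0.1742) = 0.1767 / 0.22422 = 0.7881
O = 0.7881 > 0.4 → Yes.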